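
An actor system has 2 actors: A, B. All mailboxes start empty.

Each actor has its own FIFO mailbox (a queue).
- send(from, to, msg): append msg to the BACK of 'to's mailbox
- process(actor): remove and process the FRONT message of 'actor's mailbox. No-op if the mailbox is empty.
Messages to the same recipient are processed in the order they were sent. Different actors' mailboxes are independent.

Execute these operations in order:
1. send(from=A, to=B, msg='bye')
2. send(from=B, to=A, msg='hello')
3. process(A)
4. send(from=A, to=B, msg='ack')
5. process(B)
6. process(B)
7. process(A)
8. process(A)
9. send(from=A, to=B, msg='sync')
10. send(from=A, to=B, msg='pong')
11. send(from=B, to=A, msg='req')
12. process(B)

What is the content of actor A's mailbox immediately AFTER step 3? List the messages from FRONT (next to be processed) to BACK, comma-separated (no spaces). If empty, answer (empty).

After 1 (send(from=A, to=B, msg='bye')): A:[] B:[bye]
After 2 (send(from=B, to=A, msg='hello')): A:[hello] B:[bye]
After 3 (process(A)): A:[] B:[bye]

(empty)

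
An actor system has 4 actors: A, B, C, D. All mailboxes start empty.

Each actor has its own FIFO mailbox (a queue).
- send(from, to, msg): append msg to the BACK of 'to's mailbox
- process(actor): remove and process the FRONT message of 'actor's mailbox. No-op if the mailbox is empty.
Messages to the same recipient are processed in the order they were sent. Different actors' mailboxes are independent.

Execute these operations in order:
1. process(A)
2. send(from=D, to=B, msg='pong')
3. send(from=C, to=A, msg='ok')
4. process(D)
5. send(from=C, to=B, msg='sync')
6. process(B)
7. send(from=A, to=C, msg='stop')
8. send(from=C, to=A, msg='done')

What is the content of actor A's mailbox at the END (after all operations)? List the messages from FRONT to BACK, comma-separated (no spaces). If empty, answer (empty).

After 1 (process(A)): A:[] B:[] C:[] D:[]
After 2 (send(from=D, to=B, msg='pong')): A:[] B:[pong] C:[] D:[]
After 3 (send(from=C, to=A, msg='ok')): A:[ok] B:[pong] C:[] D:[]
After 4 (process(D)): A:[ok] B:[pong] C:[] D:[]
After 5 (send(from=C, to=B, msg='sync')): A:[ok] B:[pong,sync] C:[] D:[]
After 6 (process(B)): A:[ok] B:[sync] C:[] D:[]
After 7 (send(from=A, to=C, msg='stop')): A:[ok] B:[sync] C:[stop] D:[]
After 8 (send(from=C, to=A, msg='done')): A:[ok,done] B:[sync] C:[stop] D:[]

Answer: ok,done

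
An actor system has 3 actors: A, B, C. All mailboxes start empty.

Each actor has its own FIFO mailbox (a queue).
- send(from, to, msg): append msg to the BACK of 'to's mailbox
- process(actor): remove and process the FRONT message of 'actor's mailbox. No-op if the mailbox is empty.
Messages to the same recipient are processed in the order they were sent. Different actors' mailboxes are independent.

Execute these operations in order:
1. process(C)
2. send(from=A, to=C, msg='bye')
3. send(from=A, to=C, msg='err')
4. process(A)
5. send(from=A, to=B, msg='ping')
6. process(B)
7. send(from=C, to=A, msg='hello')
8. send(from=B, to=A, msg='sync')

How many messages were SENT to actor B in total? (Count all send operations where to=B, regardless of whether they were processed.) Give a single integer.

Answer: 1

Derivation:
After 1 (process(C)): A:[] B:[] C:[]
After 2 (send(from=A, to=C, msg='bye')): A:[] B:[] C:[bye]
After 3 (send(from=A, to=C, msg='err')): A:[] B:[] C:[bye,err]
After 4 (process(A)): A:[] B:[] C:[bye,err]
After 5 (send(from=A, to=B, msg='ping')): A:[] B:[ping] C:[bye,err]
After 6 (process(B)): A:[] B:[] C:[bye,err]
After 7 (send(from=C, to=A, msg='hello')): A:[hello] B:[] C:[bye,err]
After 8 (send(from=B, to=A, msg='sync')): A:[hello,sync] B:[] C:[bye,err]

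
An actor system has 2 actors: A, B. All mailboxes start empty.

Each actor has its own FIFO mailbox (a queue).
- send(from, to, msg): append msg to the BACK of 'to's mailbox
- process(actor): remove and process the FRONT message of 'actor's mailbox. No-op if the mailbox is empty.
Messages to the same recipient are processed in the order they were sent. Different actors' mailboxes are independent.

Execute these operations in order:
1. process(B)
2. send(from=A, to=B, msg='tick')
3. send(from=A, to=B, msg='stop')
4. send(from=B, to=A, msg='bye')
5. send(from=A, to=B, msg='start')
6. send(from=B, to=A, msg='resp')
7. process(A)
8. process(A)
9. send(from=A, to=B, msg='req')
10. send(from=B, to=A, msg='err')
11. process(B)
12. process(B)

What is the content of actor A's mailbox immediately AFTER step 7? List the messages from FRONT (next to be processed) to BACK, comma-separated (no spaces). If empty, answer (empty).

After 1 (process(B)): A:[] B:[]
After 2 (send(from=A, to=B, msg='tick')): A:[] B:[tick]
After 3 (send(from=A, to=B, msg='stop')): A:[] B:[tick,stop]
After 4 (send(from=B, to=A, msg='bye')): A:[bye] B:[tick,stop]
After 5 (send(from=A, to=B, msg='start')): A:[bye] B:[tick,stop,start]
After 6 (send(from=B, to=A, msg='resp')): A:[bye,resp] B:[tick,stop,start]
After 7 (process(A)): A:[resp] B:[tick,stop,start]

resp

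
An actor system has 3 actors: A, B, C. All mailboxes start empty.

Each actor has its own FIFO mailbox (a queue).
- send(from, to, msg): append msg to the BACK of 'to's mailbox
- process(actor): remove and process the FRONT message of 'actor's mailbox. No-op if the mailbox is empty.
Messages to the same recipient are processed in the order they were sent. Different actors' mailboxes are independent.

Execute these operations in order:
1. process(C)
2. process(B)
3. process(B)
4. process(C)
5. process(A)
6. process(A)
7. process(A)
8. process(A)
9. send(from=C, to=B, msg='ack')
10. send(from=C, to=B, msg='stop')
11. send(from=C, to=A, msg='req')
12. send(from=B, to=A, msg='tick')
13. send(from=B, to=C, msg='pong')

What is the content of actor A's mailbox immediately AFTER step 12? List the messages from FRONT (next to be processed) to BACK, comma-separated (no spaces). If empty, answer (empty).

After 1 (process(C)): A:[] B:[] C:[]
After 2 (process(B)): A:[] B:[] C:[]
After 3 (process(B)): A:[] B:[] C:[]
After 4 (process(C)): A:[] B:[] C:[]
After 5 (process(A)): A:[] B:[] C:[]
After 6 (process(A)): A:[] B:[] C:[]
After 7 (process(A)): A:[] B:[] C:[]
After 8 (process(A)): A:[] B:[] C:[]
After 9 (send(from=C, to=B, msg='ack')): A:[] B:[ack] C:[]
After 10 (send(from=C, to=B, msg='stop')): A:[] B:[ack,stop] C:[]
After 11 (send(from=C, to=A, msg='req')): A:[req] B:[ack,stop] C:[]
After 12 (send(from=B, to=A, msg='tick')): A:[req,tick] B:[ack,stop] C:[]

req,tick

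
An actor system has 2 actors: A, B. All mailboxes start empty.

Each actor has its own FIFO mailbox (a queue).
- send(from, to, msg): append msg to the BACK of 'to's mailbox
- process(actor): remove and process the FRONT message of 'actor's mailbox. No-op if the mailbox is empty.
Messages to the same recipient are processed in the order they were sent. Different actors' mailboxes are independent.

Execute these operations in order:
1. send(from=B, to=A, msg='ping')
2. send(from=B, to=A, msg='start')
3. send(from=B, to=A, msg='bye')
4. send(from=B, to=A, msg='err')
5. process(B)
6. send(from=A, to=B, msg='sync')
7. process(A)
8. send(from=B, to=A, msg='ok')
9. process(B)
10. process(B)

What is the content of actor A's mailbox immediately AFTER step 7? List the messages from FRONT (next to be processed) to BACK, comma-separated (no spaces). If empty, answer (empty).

After 1 (send(from=B, to=A, msg='ping')): A:[ping] B:[]
After 2 (send(from=B, to=A, msg='start')): A:[ping,start] B:[]
After 3 (send(from=B, to=A, msg='bye')): A:[ping,start,bye] B:[]
After 4 (send(from=B, to=A, msg='err')): A:[ping,start,bye,err] B:[]
After 5 (process(B)): A:[ping,start,bye,err] B:[]
After 6 (send(from=A, to=B, msg='sync')): A:[ping,start,bye,err] B:[sync]
After 7 (process(A)): A:[start,bye,err] B:[sync]

start,bye,err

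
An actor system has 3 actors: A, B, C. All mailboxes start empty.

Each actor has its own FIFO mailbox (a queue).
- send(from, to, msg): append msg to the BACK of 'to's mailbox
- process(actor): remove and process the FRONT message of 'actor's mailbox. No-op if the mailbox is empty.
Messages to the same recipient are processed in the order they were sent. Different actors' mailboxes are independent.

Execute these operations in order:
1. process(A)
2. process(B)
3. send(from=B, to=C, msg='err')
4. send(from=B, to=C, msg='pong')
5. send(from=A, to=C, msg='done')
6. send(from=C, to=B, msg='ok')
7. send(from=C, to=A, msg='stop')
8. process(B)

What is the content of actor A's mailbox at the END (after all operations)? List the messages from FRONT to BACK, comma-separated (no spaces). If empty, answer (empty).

Answer: stop

Derivation:
After 1 (process(A)): A:[] B:[] C:[]
After 2 (process(B)): A:[] B:[] C:[]
After 3 (send(from=B, to=C, msg='err')): A:[] B:[] C:[err]
After 4 (send(from=B, to=C, msg='pong')): A:[] B:[] C:[err,pong]
After 5 (send(from=A, to=C, msg='done')): A:[] B:[] C:[err,pong,done]
After 6 (send(from=C, to=B, msg='ok')): A:[] B:[ok] C:[err,pong,done]
After 7 (send(from=C, to=A, msg='stop')): A:[stop] B:[ok] C:[err,pong,done]
After 8 (process(B)): A:[stop] B:[] C:[err,pong,done]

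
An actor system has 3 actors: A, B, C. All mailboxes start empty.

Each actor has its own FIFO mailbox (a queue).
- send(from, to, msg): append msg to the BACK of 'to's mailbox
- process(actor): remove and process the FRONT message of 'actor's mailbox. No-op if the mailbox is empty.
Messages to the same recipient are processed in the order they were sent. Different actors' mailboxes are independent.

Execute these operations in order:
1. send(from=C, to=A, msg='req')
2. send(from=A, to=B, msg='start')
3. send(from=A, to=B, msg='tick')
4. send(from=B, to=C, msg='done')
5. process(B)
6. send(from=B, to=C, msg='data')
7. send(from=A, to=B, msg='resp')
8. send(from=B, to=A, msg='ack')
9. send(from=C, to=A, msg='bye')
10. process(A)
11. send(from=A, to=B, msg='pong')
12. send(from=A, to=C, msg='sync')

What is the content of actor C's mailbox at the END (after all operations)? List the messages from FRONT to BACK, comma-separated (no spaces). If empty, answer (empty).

After 1 (send(from=C, to=A, msg='req')): A:[req] B:[] C:[]
After 2 (send(from=A, to=B, msg='start')): A:[req] B:[start] C:[]
After 3 (send(from=A, to=B, msg='tick')): A:[req] B:[start,tick] C:[]
After 4 (send(from=B, to=C, msg='done')): A:[req] B:[start,tick] C:[done]
After 5 (process(B)): A:[req] B:[tick] C:[done]
After 6 (send(from=B, to=C, msg='data')): A:[req] B:[tick] C:[done,data]
After 7 (send(from=A, to=B, msg='resp')): A:[req] B:[tick,resp] C:[done,data]
After 8 (send(from=B, to=A, msg='ack')): A:[req,ack] B:[tick,resp] C:[done,data]
After 9 (send(from=C, to=A, msg='bye')): A:[req,ack,bye] B:[tick,resp] C:[done,data]
After 10 (process(A)): A:[ack,bye] B:[tick,resp] C:[done,data]
After 11 (send(from=A, to=B, msg='pong')): A:[ack,bye] B:[tick,resp,pong] C:[done,data]
After 12 (send(from=A, to=C, msg='sync')): A:[ack,bye] B:[tick,resp,pong] C:[done,data,sync]

Answer: done,data,sync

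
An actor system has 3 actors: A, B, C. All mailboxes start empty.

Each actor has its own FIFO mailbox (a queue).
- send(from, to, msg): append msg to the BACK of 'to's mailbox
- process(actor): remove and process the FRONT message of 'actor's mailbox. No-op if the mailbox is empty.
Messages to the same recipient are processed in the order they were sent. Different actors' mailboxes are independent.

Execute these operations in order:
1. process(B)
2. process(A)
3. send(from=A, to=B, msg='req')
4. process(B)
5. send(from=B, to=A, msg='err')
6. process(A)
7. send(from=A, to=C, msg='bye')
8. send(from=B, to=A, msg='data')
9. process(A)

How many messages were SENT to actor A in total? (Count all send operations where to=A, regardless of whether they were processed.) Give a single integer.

After 1 (process(B)): A:[] B:[] C:[]
After 2 (process(A)): A:[] B:[] C:[]
After 3 (send(from=A, to=B, msg='req')): A:[] B:[req] C:[]
After 4 (process(B)): A:[] B:[] C:[]
After 5 (send(from=B, to=A, msg='err')): A:[err] B:[] C:[]
After 6 (process(A)): A:[] B:[] C:[]
After 7 (send(from=A, to=C, msg='bye')): A:[] B:[] C:[bye]
After 8 (send(from=B, to=A, msg='data')): A:[data] B:[] C:[bye]
After 9 (process(A)): A:[] B:[] C:[bye]

Answer: 2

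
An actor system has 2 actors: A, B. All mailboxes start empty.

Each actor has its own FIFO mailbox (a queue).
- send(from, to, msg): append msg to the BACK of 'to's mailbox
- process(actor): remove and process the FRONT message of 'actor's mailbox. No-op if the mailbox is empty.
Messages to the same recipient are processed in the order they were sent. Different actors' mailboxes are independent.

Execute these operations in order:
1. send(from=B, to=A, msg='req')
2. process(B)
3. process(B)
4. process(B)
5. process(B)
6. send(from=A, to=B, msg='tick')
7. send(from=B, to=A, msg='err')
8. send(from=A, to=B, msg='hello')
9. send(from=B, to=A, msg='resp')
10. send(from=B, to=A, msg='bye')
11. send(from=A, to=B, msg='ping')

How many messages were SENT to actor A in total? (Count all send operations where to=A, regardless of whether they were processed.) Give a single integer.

Answer: 4

Derivation:
After 1 (send(from=B, to=A, msg='req')): A:[req] B:[]
After 2 (process(B)): A:[req] B:[]
After 3 (process(B)): A:[req] B:[]
After 4 (process(B)): A:[req] B:[]
After 5 (process(B)): A:[req] B:[]
After 6 (send(from=A, to=B, msg='tick')): A:[req] B:[tick]
After 7 (send(from=B, to=A, msg='err')): A:[req,err] B:[tick]
After 8 (send(from=A, to=B, msg='hello')): A:[req,err] B:[tick,hello]
After 9 (send(from=B, to=A, msg='resp')): A:[req,err,resp] B:[tick,hello]
After 10 (send(from=B, to=A, msg='bye')): A:[req,err,resp,bye] B:[tick,hello]
After 11 (send(from=A, to=B, msg='ping')): A:[req,err,resp,bye] B:[tick,hello,ping]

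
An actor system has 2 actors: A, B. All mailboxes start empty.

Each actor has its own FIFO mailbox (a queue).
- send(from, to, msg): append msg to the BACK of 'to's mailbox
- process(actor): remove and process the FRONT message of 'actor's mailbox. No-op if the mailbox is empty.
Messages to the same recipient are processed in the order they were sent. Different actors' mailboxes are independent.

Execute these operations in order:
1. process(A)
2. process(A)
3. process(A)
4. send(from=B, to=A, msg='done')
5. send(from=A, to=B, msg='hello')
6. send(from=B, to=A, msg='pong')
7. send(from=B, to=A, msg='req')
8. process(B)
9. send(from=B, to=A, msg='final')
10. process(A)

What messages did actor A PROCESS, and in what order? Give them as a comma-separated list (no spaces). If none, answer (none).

After 1 (process(A)): A:[] B:[]
After 2 (process(A)): A:[] B:[]
After 3 (process(A)): A:[] B:[]
After 4 (send(from=B, to=A, msg='done')): A:[done] B:[]
After 5 (send(from=A, to=B, msg='hello')): A:[done] B:[hello]
After 6 (send(from=B, to=A, msg='pong')): A:[done,pong] B:[hello]
After 7 (send(from=B, to=A, msg='req')): A:[done,pong,req] B:[hello]
After 8 (process(B)): A:[done,pong,req] B:[]
After 9 (send(from=B, to=A, msg='final')): A:[done,pong,req,final] B:[]
After 10 (process(A)): A:[pong,req,final] B:[]

Answer: done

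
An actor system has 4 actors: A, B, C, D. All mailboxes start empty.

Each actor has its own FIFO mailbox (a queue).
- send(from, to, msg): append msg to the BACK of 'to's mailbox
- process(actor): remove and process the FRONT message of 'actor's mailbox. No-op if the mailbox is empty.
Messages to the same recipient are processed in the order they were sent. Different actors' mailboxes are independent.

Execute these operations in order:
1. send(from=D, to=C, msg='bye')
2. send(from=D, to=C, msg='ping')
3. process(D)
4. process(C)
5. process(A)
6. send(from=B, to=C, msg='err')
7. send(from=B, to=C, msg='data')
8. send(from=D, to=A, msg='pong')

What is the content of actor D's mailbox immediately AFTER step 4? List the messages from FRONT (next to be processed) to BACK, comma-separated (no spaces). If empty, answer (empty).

After 1 (send(from=D, to=C, msg='bye')): A:[] B:[] C:[bye] D:[]
After 2 (send(from=D, to=C, msg='ping')): A:[] B:[] C:[bye,ping] D:[]
After 3 (process(D)): A:[] B:[] C:[bye,ping] D:[]
After 4 (process(C)): A:[] B:[] C:[ping] D:[]

(empty)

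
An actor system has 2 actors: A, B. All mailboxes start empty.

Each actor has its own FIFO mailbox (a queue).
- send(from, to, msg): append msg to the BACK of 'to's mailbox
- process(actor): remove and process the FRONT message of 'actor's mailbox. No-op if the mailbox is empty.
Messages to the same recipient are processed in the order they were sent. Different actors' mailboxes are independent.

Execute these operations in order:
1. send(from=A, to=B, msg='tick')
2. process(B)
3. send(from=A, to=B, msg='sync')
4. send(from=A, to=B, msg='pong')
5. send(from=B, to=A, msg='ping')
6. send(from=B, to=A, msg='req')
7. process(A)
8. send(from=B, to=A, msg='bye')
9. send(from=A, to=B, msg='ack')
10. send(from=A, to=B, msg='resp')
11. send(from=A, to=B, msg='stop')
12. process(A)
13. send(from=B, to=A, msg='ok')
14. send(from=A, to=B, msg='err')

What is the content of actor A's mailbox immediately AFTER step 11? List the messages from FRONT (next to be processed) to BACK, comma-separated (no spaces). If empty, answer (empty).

After 1 (send(from=A, to=B, msg='tick')): A:[] B:[tick]
After 2 (process(B)): A:[] B:[]
After 3 (send(from=A, to=B, msg='sync')): A:[] B:[sync]
After 4 (send(from=A, to=B, msg='pong')): A:[] B:[sync,pong]
After 5 (send(from=B, to=A, msg='ping')): A:[ping] B:[sync,pong]
After 6 (send(from=B, to=A, msg='req')): A:[ping,req] B:[sync,pong]
After 7 (process(A)): A:[req] B:[sync,pong]
After 8 (send(from=B, to=A, msg='bye')): A:[req,bye] B:[sync,pong]
After 9 (send(from=A, to=B, msg='ack')): A:[req,bye] B:[sync,pong,ack]
After 10 (send(from=A, to=B, msg='resp')): A:[req,bye] B:[sync,pong,ack,resp]
After 11 (send(from=A, to=B, msg='stop')): A:[req,bye] B:[sync,pong,ack,resp,stop]

req,bye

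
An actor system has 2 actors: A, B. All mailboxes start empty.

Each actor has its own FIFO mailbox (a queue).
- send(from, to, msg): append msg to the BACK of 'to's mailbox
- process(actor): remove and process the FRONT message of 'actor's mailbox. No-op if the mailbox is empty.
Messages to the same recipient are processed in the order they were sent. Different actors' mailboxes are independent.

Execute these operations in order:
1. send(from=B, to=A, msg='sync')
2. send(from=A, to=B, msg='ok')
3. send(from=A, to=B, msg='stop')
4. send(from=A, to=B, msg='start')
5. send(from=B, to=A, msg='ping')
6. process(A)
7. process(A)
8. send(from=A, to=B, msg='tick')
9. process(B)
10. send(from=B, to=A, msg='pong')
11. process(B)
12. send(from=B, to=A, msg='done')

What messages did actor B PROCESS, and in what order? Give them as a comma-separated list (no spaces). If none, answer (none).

Answer: ok,stop

Derivation:
After 1 (send(from=B, to=A, msg='sync')): A:[sync] B:[]
After 2 (send(from=A, to=B, msg='ok')): A:[sync] B:[ok]
After 3 (send(from=A, to=B, msg='stop')): A:[sync] B:[ok,stop]
After 4 (send(from=A, to=B, msg='start')): A:[sync] B:[ok,stop,start]
After 5 (send(from=B, to=A, msg='ping')): A:[sync,ping] B:[ok,stop,start]
After 6 (process(A)): A:[ping] B:[ok,stop,start]
After 7 (process(A)): A:[] B:[ok,stop,start]
After 8 (send(from=A, to=B, msg='tick')): A:[] B:[ok,stop,start,tick]
After 9 (process(B)): A:[] B:[stop,start,tick]
After 10 (send(from=B, to=A, msg='pong')): A:[pong] B:[stop,start,tick]
After 11 (process(B)): A:[pong] B:[start,tick]
After 12 (send(from=B, to=A, msg='done')): A:[pong,done] B:[start,tick]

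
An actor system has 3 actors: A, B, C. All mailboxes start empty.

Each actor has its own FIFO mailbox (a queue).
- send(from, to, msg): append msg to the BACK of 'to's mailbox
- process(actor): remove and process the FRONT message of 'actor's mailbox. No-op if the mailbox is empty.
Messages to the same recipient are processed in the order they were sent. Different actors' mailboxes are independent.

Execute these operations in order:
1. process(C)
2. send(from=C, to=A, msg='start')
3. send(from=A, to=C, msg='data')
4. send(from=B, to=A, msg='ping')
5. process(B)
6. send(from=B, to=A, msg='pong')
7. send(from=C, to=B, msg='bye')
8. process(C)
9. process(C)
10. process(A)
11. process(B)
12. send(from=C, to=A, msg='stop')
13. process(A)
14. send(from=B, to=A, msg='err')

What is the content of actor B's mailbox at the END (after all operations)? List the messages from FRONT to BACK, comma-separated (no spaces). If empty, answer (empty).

After 1 (process(C)): A:[] B:[] C:[]
After 2 (send(from=C, to=A, msg='start')): A:[start] B:[] C:[]
After 3 (send(from=A, to=C, msg='data')): A:[start] B:[] C:[data]
After 4 (send(from=B, to=A, msg='ping')): A:[start,ping] B:[] C:[data]
After 5 (process(B)): A:[start,ping] B:[] C:[data]
After 6 (send(from=B, to=A, msg='pong')): A:[start,ping,pong] B:[] C:[data]
After 7 (send(from=C, to=B, msg='bye')): A:[start,ping,pong] B:[bye] C:[data]
After 8 (process(C)): A:[start,ping,pong] B:[bye] C:[]
After 9 (process(C)): A:[start,ping,pong] B:[bye] C:[]
After 10 (process(A)): A:[ping,pong] B:[bye] C:[]
After 11 (process(B)): A:[ping,pong] B:[] C:[]
After 12 (send(from=C, to=A, msg='stop')): A:[ping,pong,stop] B:[] C:[]
After 13 (process(A)): A:[pong,stop] B:[] C:[]
After 14 (send(from=B, to=A, msg='err')): A:[pong,stop,err] B:[] C:[]

Answer: (empty)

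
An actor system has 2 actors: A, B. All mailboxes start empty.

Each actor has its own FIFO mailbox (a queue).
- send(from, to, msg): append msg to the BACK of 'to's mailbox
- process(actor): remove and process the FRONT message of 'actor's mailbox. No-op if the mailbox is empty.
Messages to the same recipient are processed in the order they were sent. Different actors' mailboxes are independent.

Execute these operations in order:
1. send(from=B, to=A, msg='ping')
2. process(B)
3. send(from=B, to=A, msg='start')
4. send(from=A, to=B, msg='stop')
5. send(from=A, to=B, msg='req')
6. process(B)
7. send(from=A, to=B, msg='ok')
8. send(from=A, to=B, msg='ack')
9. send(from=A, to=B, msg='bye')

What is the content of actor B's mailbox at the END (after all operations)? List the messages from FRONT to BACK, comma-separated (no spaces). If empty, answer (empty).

Answer: req,ok,ack,bye

Derivation:
After 1 (send(from=B, to=A, msg='ping')): A:[ping] B:[]
After 2 (process(B)): A:[ping] B:[]
After 3 (send(from=B, to=A, msg='start')): A:[ping,start] B:[]
After 4 (send(from=A, to=B, msg='stop')): A:[ping,start] B:[stop]
After 5 (send(from=A, to=B, msg='req')): A:[ping,start] B:[stop,req]
After 6 (process(B)): A:[ping,start] B:[req]
After 7 (send(from=A, to=B, msg='ok')): A:[ping,start] B:[req,ok]
After 8 (send(from=A, to=B, msg='ack')): A:[ping,start] B:[req,ok,ack]
After 9 (send(from=A, to=B, msg='bye')): A:[ping,start] B:[req,ok,ack,bye]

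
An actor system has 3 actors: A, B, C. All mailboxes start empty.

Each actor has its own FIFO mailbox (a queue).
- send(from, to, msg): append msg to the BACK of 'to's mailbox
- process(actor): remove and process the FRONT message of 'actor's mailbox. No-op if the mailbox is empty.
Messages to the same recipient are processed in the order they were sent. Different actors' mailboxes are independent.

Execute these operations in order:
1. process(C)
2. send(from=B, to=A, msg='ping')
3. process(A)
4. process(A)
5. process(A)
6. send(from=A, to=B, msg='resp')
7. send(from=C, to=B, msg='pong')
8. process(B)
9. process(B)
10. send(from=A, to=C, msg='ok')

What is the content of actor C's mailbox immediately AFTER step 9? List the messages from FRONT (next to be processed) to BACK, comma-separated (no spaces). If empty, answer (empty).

After 1 (process(C)): A:[] B:[] C:[]
After 2 (send(from=B, to=A, msg='ping')): A:[ping] B:[] C:[]
After 3 (process(A)): A:[] B:[] C:[]
After 4 (process(A)): A:[] B:[] C:[]
After 5 (process(A)): A:[] B:[] C:[]
After 6 (send(from=A, to=B, msg='resp')): A:[] B:[resp] C:[]
After 7 (send(from=C, to=B, msg='pong')): A:[] B:[resp,pong] C:[]
After 8 (process(B)): A:[] B:[pong] C:[]
After 9 (process(B)): A:[] B:[] C:[]

(empty)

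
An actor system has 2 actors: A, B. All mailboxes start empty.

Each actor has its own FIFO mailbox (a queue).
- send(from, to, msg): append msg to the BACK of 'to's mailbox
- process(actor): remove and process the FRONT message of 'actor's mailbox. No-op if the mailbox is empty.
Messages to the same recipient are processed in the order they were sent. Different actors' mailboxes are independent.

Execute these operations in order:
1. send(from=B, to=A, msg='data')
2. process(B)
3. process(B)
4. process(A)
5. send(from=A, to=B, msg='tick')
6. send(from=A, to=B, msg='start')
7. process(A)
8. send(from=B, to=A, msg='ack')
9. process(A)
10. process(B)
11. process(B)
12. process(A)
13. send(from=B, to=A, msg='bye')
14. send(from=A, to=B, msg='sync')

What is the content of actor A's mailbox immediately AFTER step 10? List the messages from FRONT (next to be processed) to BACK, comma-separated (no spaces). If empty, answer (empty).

After 1 (send(from=B, to=A, msg='data')): A:[data] B:[]
After 2 (process(B)): A:[data] B:[]
After 3 (process(B)): A:[data] B:[]
After 4 (process(A)): A:[] B:[]
After 5 (send(from=A, to=B, msg='tick')): A:[] B:[tick]
After 6 (send(from=A, to=B, msg='start')): A:[] B:[tick,start]
After 7 (process(A)): A:[] B:[tick,start]
After 8 (send(from=B, to=A, msg='ack')): A:[ack] B:[tick,start]
After 9 (process(A)): A:[] B:[tick,start]
After 10 (process(B)): A:[] B:[start]

(empty)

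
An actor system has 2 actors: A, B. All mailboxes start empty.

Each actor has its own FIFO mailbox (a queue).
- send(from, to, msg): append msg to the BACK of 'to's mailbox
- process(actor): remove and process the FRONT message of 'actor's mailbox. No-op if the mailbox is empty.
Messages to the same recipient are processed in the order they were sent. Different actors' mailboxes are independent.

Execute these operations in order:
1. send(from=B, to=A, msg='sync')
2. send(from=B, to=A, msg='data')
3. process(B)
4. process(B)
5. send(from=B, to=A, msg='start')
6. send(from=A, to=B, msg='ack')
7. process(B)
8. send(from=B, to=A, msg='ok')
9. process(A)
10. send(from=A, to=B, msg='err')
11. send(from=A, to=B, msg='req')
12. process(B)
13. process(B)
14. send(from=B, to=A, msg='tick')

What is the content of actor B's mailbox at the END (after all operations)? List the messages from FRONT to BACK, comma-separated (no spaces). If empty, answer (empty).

After 1 (send(from=B, to=A, msg='sync')): A:[sync] B:[]
After 2 (send(from=B, to=A, msg='data')): A:[sync,data] B:[]
After 3 (process(B)): A:[sync,data] B:[]
After 4 (process(B)): A:[sync,data] B:[]
After 5 (send(from=B, to=A, msg='start')): A:[sync,data,start] B:[]
After 6 (send(from=A, to=B, msg='ack')): A:[sync,data,start] B:[ack]
After 7 (process(B)): A:[sync,data,start] B:[]
After 8 (send(from=B, to=A, msg='ok')): A:[sync,data,start,ok] B:[]
After 9 (process(A)): A:[data,start,ok] B:[]
After 10 (send(from=A, to=B, msg='err')): A:[data,start,ok] B:[err]
After 11 (send(from=A, to=B, msg='req')): A:[data,start,ok] B:[err,req]
After 12 (process(B)): A:[data,start,ok] B:[req]
After 13 (process(B)): A:[data,start,ok] B:[]
After 14 (send(from=B, to=A, msg='tick')): A:[data,start,ok,tick] B:[]

Answer: (empty)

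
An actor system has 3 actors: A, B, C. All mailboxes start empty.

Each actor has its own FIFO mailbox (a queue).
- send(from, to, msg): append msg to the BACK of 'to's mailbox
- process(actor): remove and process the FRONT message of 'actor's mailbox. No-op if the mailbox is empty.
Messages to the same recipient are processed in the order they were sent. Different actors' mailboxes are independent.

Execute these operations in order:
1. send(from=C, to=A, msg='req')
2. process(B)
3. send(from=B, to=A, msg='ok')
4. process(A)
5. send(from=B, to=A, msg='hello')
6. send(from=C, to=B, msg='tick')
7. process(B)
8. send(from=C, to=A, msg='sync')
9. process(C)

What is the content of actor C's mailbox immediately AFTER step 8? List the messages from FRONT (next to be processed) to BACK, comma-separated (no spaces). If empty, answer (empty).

After 1 (send(from=C, to=A, msg='req')): A:[req] B:[] C:[]
After 2 (process(B)): A:[req] B:[] C:[]
After 3 (send(from=B, to=A, msg='ok')): A:[req,ok] B:[] C:[]
After 4 (process(A)): A:[ok] B:[] C:[]
After 5 (send(from=B, to=A, msg='hello')): A:[ok,hello] B:[] C:[]
After 6 (send(from=C, to=B, msg='tick')): A:[ok,hello] B:[tick] C:[]
After 7 (process(B)): A:[ok,hello] B:[] C:[]
After 8 (send(from=C, to=A, msg='sync')): A:[ok,hello,sync] B:[] C:[]

(empty)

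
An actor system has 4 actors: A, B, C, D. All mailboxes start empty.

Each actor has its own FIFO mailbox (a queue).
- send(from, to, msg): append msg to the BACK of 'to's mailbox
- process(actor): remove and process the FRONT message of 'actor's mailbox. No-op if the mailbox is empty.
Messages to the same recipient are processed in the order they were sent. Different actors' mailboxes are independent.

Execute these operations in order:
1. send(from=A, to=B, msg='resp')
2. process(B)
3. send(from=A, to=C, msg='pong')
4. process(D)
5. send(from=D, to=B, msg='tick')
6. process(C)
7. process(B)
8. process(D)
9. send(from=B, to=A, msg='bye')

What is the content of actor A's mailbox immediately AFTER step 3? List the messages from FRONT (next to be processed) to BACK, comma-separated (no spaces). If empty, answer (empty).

After 1 (send(from=A, to=B, msg='resp')): A:[] B:[resp] C:[] D:[]
After 2 (process(B)): A:[] B:[] C:[] D:[]
After 3 (send(from=A, to=C, msg='pong')): A:[] B:[] C:[pong] D:[]

(empty)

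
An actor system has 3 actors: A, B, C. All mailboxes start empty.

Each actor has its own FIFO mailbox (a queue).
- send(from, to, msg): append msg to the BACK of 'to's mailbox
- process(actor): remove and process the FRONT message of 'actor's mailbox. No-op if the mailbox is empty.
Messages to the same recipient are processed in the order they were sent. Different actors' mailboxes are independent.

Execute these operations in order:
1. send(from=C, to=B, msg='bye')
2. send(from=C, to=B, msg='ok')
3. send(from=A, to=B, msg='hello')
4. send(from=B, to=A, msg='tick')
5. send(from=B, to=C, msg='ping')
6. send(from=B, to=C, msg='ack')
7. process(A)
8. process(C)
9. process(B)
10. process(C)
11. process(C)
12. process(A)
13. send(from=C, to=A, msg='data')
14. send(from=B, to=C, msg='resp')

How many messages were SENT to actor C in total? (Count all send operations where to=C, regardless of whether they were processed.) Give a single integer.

Answer: 3

Derivation:
After 1 (send(from=C, to=B, msg='bye')): A:[] B:[bye] C:[]
After 2 (send(from=C, to=B, msg='ok')): A:[] B:[bye,ok] C:[]
After 3 (send(from=A, to=B, msg='hello')): A:[] B:[bye,ok,hello] C:[]
After 4 (send(from=B, to=A, msg='tick')): A:[tick] B:[bye,ok,hello] C:[]
After 5 (send(from=B, to=C, msg='ping')): A:[tick] B:[bye,ok,hello] C:[ping]
After 6 (send(from=B, to=C, msg='ack')): A:[tick] B:[bye,ok,hello] C:[ping,ack]
After 7 (process(A)): A:[] B:[bye,ok,hello] C:[ping,ack]
After 8 (process(C)): A:[] B:[bye,ok,hello] C:[ack]
After 9 (process(B)): A:[] B:[ok,hello] C:[ack]
After 10 (process(C)): A:[] B:[ok,hello] C:[]
After 11 (process(C)): A:[] B:[ok,hello] C:[]
After 12 (process(A)): A:[] B:[ok,hello] C:[]
After 13 (send(from=C, to=A, msg='data')): A:[data] B:[ok,hello] C:[]
After 14 (send(from=B, to=C, msg='resp')): A:[data] B:[ok,hello] C:[resp]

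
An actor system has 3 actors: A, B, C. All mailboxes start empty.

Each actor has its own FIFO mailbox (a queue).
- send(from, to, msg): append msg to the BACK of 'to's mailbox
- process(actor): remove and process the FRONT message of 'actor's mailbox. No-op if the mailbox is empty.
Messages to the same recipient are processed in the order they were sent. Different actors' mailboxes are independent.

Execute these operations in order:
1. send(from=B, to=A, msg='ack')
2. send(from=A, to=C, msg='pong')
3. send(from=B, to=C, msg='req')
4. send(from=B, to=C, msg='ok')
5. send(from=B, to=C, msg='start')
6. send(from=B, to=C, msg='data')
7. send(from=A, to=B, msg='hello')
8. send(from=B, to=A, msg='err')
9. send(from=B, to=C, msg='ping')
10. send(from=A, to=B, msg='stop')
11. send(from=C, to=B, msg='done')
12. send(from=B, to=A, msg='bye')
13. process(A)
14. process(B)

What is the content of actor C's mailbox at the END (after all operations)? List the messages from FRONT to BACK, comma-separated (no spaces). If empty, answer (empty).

Answer: pong,req,ok,start,data,ping

Derivation:
After 1 (send(from=B, to=A, msg='ack')): A:[ack] B:[] C:[]
After 2 (send(from=A, to=C, msg='pong')): A:[ack] B:[] C:[pong]
After 3 (send(from=B, to=C, msg='req')): A:[ack] B:[] C:[pong,req]
After 4 (send(from=B, to=C, msg='ok')): A:[ack] B:[] C:[pong,req,ok]
After 5 (send(from=B, to=C, msg='start')): A:[ack] B:[] C:[pong,req,ok,start]
After 6 (send(from=B, to=C, msg='data')): A:[ack] B:[] C:[pong,req,ok,start,data]
After 7 (send(from=A, to=B, msg='hello')): A:[ack] B:[hello] C:[pong,req,ok,start,data]
After 8 (send(from=B, to=A, msg='err')): A:[ack,err] B:[hello] C:[pong,req,ok,start,data]
After 9 (send(from=B, to=C, msg='ping')): A:[ack,err] B:[hello] C:[pong,req,ok,start,data,ping]
After 10 (send(from=A, to=B, msg='stop')): A:[ack,err] B:[hello,stop] C:[pong,req,ok,start,data,ping]
After 11 (send(from=C, to=B, msg='done')): A:[ack,err] B:[hello,stop,done] C:[pong,req,ok,start,data,ping]
After 12 (send(from=B, to=A, msg='bye')): A:[ack,err,bye] B:[hello,stop,done] C:[pong,req,ok,start,data,ping]
After 13 (process(A)): A:[err,bye] B:[hello,stop,done] C:[pong,req,ok,start,data,ping]
After 14 (process(B)): A:[err,bye] B:[stop,done] C:[pong,req,ok,start,data,ping]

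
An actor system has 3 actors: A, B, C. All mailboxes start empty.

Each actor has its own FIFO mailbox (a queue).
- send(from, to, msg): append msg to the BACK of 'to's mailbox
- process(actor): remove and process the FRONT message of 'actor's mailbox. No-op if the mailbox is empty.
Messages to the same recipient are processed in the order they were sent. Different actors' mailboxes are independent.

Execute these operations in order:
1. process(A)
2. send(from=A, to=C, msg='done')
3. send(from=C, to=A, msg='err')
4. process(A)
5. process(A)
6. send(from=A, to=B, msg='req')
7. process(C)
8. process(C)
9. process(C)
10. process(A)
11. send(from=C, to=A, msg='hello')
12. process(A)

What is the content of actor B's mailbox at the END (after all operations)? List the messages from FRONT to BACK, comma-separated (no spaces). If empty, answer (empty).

Answer: req

Derivation:
After 1 (process(A)): A:[] B:[] C:[]
After 2 (send(from=A, to=C, msg='done')): A:[] B:[] C:[done]
After 3 (send(from=C, to=A, msg='err')): A:[err] B:[] C:[done]
After 4 (process(A)): A:[] B:[] C:[done]
After 5 (process(A)): A:[] B:[] C:[done]
After 6 (send(from=A, to=B, msg='req')): A:[] B:[req] C:[done]
After 7 (process(C)): A:[] B:[req] C:[]
After 8 (process(C)): A:[] B:[req] C:[]
After 9 (process(C)): A:[] B:[req] C:[]
After 10 (process(A)): A:[] B:[req] C:[]
After 11 (send(from=C, to=A, msg='hello')): A:[hello] B:[req] C:[]
After 12 (process(A)): A:[] B:[req] C:[]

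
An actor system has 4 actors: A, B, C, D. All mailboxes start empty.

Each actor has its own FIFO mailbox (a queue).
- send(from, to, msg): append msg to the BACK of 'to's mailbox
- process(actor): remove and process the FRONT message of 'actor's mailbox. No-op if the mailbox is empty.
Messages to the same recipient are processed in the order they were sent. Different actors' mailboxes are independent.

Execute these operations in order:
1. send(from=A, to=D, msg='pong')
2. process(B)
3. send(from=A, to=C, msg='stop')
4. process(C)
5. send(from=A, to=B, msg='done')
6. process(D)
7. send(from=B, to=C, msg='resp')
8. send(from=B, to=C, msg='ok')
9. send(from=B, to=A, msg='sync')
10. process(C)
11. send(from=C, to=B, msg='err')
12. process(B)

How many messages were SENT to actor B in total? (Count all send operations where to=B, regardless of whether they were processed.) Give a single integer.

Answer: 2

Derivation:
After 1 (send(from=A, to=D, msg='pong')): A:[] B:[] C:[] D:[pong]
After 2 (process(B)): A:[] B:[] C:[] D:[pong]
After 3 (send(from=A, to=C, msg='stop')): A:[] B:[] C:[stop] D:[pong]
After 4 (process(C)): A:[] B:[] C:[] D:[pong]
After 5 (send(from=A, to=B, msg='done')): A:[] B:[done] C:[] D:[pong]
After 6 (process(D)): A:[] B:[done] C:[] D:[]
After 7 (send(from=B, to=C, msg='resp')): A:[] B:[done] C:[resp] D:[]
After 8 (send(from=B, to=C, msg='ok')): A:[] B:[done] C:[resp,ok] D:[]
After 9 (send(from=B, to=A, msg='sync')): A:[sync] B:[done] C:[resp,ok] D:[]
After 10 (process(C)): A:[sync] B:[done] C:[ok] D:[]
After 11 (send(from=C, to=B, msg='err')): A:[sync] B:[done,err] C:[ok] D:[]
After 12 (process(B)): A:[sync] B:[err] C:[ok] D:[]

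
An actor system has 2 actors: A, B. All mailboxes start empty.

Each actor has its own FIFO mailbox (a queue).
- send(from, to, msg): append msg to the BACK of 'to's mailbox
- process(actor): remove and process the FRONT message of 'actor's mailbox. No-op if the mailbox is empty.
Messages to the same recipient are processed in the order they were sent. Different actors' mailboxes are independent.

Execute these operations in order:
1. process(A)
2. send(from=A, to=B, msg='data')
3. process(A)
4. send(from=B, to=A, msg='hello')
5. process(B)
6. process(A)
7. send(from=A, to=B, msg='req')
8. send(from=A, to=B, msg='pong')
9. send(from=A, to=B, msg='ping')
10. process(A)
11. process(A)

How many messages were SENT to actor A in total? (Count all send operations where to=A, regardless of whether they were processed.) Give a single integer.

Answer: 1

Derivation:
After 1 (process(A)): A:[] B:[]
After 2 (send(from=A, to=B, msg='data')): A:[] B:[data]
After 3 (process(A)): A:[] B:[data]
After 4 (send(from=B, to=A, msg='hello')): A:[hello] B:[data]
After 5 (process(B)): A:[hello] B:[]
After 6 (process(A)): A:[] B:[]
After 7 (send(from=A, to=B, msg='req')): A:[] B:[req]
After 8 (send(from=A, to=B, msg='pong')): A:[] B:[req,pong]
After 9 (send(from=A, to=B, msg='ping')): A:[] B:[req,pong,ping]
After 10 (process(A)): A:[] B:[req,pong,ping]
After 11 (process(A)): A:[] B:[req,pong,ping]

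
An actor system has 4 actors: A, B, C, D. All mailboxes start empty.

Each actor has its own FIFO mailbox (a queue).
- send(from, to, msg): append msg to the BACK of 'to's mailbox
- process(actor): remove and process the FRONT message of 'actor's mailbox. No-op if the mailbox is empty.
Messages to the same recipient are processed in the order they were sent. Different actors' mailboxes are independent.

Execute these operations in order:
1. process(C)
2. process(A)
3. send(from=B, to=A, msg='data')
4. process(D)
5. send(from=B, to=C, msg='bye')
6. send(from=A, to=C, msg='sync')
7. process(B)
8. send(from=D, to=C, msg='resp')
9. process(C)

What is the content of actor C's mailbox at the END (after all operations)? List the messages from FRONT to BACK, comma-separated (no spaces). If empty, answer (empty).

Answer: sync,resp

Derivation:
After 1 (process(C)): A:[] B:[] C:[] D:[]
After 2 (process(A)): A:[] B:[] C:[] D:[]
After 3 (send(from=B, to=A, msg='data')): A:[data] B:[] C:[] D:[]
After 4 (process(D)): A:[data] B:[] C:[] D:[]
After 5 (send(from=B, to=C, msg='bye')): A:[data] B:[] C:[bye] D:[]
After 6 (send(from=A, to=C, msg='sync')): A:[data] B:[] C:[bye,sync] D:[]
After 7 (process(B)): A:[data] B:[] C:[bye,sync] D:[]
After 8 (send(from=D, to=C, msg='resp')): A:[data] B:[] C:[bye,sync,resp] D:[]
After 9 (process(C)): A:[data] B:[] C:[sync,resp] D:[]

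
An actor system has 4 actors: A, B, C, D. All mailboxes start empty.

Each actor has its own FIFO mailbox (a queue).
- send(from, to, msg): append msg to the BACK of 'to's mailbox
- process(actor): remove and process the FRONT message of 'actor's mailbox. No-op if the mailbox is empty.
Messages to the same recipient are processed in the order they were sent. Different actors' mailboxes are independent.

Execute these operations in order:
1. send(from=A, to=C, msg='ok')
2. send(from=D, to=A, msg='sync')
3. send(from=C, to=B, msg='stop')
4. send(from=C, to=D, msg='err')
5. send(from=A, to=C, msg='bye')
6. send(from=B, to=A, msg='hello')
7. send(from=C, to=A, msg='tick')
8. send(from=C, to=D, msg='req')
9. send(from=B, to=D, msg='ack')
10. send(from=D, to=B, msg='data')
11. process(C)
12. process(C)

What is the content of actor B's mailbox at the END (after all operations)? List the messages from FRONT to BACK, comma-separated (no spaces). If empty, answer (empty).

After 1 (send(from=A, to=C, msg='ok')): A:[] B:[] C:[ok] D:[]
After 2 (send(from=D, to=A, msg='sync')): A:[sync] B:[] C:[ok] D:[]
After 3 (send(from=C, to=B, msg='stop')): A:[sync] B:[stop] C:[ok] D:[]
After 4 (send(from=C, to=D, msg='err')): A:[sync] B:[stop] C:[ok] D:[err]
After 5 (send(from=A, to=C, msg='bye')): A:[sync] B:[stop] C:[ok,bye] D:[err]
After 6 (send(from=B, to=A, msg='hello')): A:[sync,hello] B:[stop] C:[ok,bye] D:[err]
After 7 (send(from=C, to=A, msg='tick')): A:[sync,hello,tick] B:[stop] C:[ok,bye] D:[err]
After 8 (send(from=C, to=D, msg='req')): A:[sync,hello,tick] B:[stop] C:[ok,bye] D:[err,req]
After 9 (send(from=B, to=D, msg='ack')): A:[sync,hello,tick] B:[stop] C:[ok,bye] D:[err,req,ack]
After 10 (send(from=D, to=B, msg='data')): A:[sync,hello,tick] B:[stop,data] C:[ok,bye] D:[err,req,ack]
After 11 (process(C)): A:[sync,hello,tick] B:[stop,data] C:[bye] D:[err,req,ack]
After 12 (process(C)): A:[sync,hello,tick] B:[stop,data] C:[] D:[err,req,ack]

Answer: stop,data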